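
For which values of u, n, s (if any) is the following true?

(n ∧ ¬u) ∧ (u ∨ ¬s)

u=F, n=T, s=F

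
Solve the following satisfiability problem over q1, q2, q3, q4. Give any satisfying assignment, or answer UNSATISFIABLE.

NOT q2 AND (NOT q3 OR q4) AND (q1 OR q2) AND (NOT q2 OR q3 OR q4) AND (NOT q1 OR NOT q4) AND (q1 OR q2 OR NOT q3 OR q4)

Unit clause (NOT q2) forces q2 = False.
In (q1 OR q2) only q1 is left, so q1 = True.
In (NOT q1 OR NOT q4) only NOT q4 is left, so q4 = False.
In (NOT q3 OR q4) only NOT q3 is left, so q3 = False.
Check each clause:
  (NOT q2): NOT q2 holds.
  (NOT q3 OR q4): NOT q3 holds.
  (q1 OR q2): q1 holds.
  (NOT q2 OR q3 OR q4): NOT q2 holds.
  (NOT q1 OR NOT q4): NOT q4 holds.
  (q1 OR q2 OR NOT q3 OR q4): q1 holds.
All clauses satisfied.

q1 = True, q2 = False, q3 = False, q4 = False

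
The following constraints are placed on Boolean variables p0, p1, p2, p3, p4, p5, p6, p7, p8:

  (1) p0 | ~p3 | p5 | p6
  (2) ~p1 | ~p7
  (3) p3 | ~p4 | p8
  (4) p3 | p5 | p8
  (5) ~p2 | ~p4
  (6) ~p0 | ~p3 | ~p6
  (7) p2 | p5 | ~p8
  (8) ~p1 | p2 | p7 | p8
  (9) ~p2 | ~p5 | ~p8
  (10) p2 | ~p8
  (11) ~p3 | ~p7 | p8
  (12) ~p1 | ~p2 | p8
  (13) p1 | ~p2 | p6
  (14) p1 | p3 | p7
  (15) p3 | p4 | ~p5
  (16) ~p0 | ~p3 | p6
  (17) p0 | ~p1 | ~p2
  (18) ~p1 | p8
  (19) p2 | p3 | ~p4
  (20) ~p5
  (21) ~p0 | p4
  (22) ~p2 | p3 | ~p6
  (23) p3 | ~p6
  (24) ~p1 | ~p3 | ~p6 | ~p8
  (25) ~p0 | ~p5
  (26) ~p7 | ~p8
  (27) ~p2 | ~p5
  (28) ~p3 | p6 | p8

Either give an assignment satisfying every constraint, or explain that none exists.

Unit clause (~p5) forces p5 = False.
Set p0 = False.
Try p1 = True:
  (~p1 | ~p7) forces p7 = False.
  (p0 | ~p1 | ~p2) forces p2 = False.
  (p2 | p5 | ~p8) forces p8 = False.
  clause (~p1 | p2 | p7 | p8) is falsified — backtrack.
So p1 = False.
Set p2 = False.
  then (p2 | p5 | ~p8) forces p8 = False.
  then (p3 | p5 | p8) forces p3 = True.
  then (~p3 | ~p7 | p8) forces p7 = False.
  then (~p3 | p6 | p8) forces p6 = True.
Set p4 = False.
All clauses satisfied.

p0=F, p1=F, p2=F, p3=T, p4=F, p5=F, p6=T, p7=F, p8=F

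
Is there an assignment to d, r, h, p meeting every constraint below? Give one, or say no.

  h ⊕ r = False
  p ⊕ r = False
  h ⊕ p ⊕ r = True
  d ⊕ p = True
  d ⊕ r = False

Adding constraints 2, 4, 5 mod 2: every variable appears an even number of times on the left, so the left side is 0.
But the right sides sum to 1 (mod 2). 0 ≠ 1 — the system is inconsistent.

Unsatisfiable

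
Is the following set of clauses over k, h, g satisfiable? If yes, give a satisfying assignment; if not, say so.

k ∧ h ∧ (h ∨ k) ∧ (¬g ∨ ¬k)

k = True, h = True, g = False

Unit clause (k) forces k = True.
Unit clause (h) forces h = True.
In (¬g ∨ ¬k) only ¬g is left, so g = False.
Check each clause:
  (k): k holds.
  (h): h holds.
  (h ∨ k): h holds.
  (¬g ∨ ¬k): ¬g holds.
All clauses satisfied.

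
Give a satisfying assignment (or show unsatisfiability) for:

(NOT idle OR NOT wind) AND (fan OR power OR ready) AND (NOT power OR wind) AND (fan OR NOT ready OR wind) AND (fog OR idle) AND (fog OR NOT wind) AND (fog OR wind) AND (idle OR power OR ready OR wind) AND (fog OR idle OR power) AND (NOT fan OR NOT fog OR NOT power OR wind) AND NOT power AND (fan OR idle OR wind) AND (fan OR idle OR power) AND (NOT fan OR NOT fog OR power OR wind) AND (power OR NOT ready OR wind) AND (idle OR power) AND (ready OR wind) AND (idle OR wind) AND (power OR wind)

The formula is unsatisfiable.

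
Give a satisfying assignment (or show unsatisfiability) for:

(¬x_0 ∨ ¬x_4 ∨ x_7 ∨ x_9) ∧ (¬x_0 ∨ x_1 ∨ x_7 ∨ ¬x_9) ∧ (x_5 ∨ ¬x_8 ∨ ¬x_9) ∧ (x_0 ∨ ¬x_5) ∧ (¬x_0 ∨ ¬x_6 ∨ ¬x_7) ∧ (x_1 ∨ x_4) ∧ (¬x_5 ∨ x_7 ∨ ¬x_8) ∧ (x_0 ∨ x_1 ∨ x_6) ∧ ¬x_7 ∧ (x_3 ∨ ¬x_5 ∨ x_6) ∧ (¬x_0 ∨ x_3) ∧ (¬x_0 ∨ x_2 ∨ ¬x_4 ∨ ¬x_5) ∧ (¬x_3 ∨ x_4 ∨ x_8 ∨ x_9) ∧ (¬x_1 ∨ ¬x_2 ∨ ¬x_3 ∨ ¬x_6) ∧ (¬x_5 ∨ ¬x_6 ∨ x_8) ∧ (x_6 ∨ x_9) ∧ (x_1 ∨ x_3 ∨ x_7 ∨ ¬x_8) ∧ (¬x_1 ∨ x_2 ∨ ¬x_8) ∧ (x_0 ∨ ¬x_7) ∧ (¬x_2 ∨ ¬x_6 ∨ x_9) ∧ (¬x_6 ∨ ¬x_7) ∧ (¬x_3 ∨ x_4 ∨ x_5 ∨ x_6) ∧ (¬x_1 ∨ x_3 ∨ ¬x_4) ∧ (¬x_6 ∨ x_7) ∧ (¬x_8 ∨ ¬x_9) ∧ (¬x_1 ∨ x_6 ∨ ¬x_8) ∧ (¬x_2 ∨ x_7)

Unit clause (¬x_7) forces x_7 = False.
In (¬x_6 ∨ x_7) only ¬x_6 is left, so x_6 = False.
In (¬x_2 ∨ x_7) only ¬x_2 is left, so x_2 = False.
In (x_6 ∨ x_9) only x_9 is left, so x_9 = True.
In (¬x_8 ∨ ¬x_9) only ¬x_8 is left, so x_8 = False.
Set x_0 = True.
  then (¬x_0 ∨ x_1 ∨ x_7 ∨ ¬x_9) forces x_1 = True.
  then (¬x_0 ∨ x_3) forces x_3 = True.
Set x_4 = False.
  then (¬x_3 ∨ x_4 ∨ x_5 ∨ x_6) forces x_5 = True.
All clauses satisfied.

x_0: True; x_1: True; x_2: False; x_3: True; x_4: False; x_5: True; x_6: False; x_7: False; x_8: False; x_9: True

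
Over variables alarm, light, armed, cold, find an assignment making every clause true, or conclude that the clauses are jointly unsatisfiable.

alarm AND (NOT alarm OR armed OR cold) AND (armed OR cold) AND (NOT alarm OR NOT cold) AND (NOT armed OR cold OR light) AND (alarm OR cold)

alarm = True; light = True; armed = True; cold = False

Unit clause (alarm) forces alarm = True.
In (NOT alarm OR NOT cold) only NOT cold is left, so cold = False.
In (NOT alarm OR armed OR cold) only armed is left, so armed = True.
In (NOT armed OR cold OR light) only light is left, so light = True.
Check each clause:
  (alarm): alarm holds.
  (NOT alarm OR armed OR cold): armed holds.
  (armed OR cold): armed holds.
  (NOT alarm OR NOT cold): NOT cold holds.
  (NOT armed OR cold OR light): light holds.
  (alarm OR cold): alarm holds.
All clauses satisfied.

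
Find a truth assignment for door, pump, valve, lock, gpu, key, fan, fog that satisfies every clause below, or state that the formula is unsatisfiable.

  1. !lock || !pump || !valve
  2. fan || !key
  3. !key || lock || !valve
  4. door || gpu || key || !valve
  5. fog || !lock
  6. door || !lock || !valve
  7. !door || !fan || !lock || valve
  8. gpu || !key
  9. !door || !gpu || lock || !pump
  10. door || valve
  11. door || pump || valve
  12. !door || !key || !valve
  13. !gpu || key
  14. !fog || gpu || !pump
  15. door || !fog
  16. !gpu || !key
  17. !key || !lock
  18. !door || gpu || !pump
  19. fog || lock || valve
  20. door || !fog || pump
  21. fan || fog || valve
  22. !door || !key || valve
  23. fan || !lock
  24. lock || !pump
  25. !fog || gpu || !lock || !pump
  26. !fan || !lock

door = True, pump = False, valve = True, lock = False, gpu = False, key = False, fan = True, fog = True

Try door = False:
  (door || valve) forces valve = True.
  (door || !lock || !valve) forces lock = False.
  (!key || lock || !valve) forces key = False.
  (door || gpu || key || !valve) forces gpu = True.
  clause (!gpu || key) is falsified — backtrack.
So door = True.
Set pump = False.
Set valve = True.
  then (!door || !key || !valve) forces key = False.
  then (!gpu || key) forces gpu = False.
Set lock = False.
Set fan = True.
Set fog = True.
All clauses satisfied.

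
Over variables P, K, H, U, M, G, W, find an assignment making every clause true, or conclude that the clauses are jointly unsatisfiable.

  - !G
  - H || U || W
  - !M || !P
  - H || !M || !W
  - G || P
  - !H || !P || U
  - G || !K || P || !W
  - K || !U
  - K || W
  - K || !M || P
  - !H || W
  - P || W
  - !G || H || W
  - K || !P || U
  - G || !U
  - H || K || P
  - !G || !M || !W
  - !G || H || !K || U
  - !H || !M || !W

P = True, K = True, H = False, U = False, M = False, G = False, W = True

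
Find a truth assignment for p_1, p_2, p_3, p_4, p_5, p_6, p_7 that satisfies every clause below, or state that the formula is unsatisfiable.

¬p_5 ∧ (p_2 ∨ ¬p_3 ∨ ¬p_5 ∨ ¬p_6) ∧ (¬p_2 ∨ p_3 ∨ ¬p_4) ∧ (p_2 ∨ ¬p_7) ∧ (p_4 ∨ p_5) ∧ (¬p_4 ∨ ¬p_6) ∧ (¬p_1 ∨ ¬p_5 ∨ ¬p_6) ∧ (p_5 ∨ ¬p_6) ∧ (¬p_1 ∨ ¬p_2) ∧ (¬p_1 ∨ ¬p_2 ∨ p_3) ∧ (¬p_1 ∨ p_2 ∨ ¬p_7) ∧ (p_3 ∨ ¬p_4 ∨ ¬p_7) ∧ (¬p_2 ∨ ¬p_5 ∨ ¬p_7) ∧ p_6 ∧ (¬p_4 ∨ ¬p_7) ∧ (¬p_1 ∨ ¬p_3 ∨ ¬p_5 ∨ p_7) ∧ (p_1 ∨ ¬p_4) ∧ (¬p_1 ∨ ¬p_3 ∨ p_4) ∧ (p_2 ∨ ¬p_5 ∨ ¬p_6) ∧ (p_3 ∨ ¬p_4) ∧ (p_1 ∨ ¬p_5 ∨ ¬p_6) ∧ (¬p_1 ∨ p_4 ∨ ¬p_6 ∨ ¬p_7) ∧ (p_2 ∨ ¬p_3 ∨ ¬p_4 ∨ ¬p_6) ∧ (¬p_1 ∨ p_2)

UNSATISFIABLE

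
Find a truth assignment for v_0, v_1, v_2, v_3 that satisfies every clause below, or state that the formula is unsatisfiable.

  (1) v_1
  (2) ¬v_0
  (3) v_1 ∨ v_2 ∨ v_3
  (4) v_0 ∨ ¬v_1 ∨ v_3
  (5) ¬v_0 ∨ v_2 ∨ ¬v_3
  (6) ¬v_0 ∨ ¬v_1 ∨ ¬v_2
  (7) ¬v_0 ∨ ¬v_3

Unit clause (v_1) forces v_1 = True.
Unit clause (¬v_0) forces v_0 = False.
In (v_0 ∨ ¬v_1 ∨ v_3) only v_3 is left, so v_3 = True.
Set v_2 = True.
All clauses satisfied.

v_0 = False; v_1 = True; v_2 = True; v_3 = True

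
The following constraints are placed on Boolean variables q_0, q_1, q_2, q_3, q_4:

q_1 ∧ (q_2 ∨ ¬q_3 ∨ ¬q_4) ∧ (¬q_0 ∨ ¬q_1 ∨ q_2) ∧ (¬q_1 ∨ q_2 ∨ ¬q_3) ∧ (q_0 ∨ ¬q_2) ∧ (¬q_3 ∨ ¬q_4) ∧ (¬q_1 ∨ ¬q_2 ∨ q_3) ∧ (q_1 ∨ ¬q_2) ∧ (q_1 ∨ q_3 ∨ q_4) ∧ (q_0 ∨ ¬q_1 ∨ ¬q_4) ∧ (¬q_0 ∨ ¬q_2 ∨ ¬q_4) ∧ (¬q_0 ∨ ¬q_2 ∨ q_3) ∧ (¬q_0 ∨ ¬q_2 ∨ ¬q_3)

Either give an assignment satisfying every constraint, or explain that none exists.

q_0: False; q_1: True; q_2: False; q_3: False; q_4: False

Unit clause (q_1) forces q_1 = True.
Try q_0 = True:
  (¬q_0 ∨ ¬q_1 ∨ q_2) forces q_2 = True.
  (¬q_1 ∨ ¬q_2 ∨ q_3) forces q_3 = True.
  clause (¬q_0 ∨ ¬q_2 ∨ ¬q_3) is falsified — backtrack.
So q_0 = False.
  then (q_0 ∨ ¬q_2) forces q_2 = False.
  then (q_0 ∨ ¬q_1 ∨ ¬q_4) forces q_4 = False.
  then (¬q_1 ∨ q_2 ∨ ¬q_3) forces q_3 = False.
All clauses satisfied.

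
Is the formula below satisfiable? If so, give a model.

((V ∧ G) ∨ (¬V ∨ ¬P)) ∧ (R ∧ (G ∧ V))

G = True; P = False; R = True; V = True

  (V ∧ G) ∨ (¬V ∨ ¬P) = True
    V ∧ G = True
    ¬V ∨ ¬P = True
      ¬V = False
      ¬P = True
  R ∧ (G ∧ V) = True
    G ∧ V = True
Both conjuncts True, so the formula holds.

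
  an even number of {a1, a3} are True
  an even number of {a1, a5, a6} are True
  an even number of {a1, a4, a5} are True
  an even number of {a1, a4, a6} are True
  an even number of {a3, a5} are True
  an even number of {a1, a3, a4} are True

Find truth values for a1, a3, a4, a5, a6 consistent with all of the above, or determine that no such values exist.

a1 = False, a3 = False, a4 = False, a5 = False, a6 = False

{a1, a3}: 0 true → even ✓
{a1, a5, a6}: 0 true → even ✓
{a1, a4, a5}: 0 true → even ✓
{a1, a4, a6}: 0 true → even ✓
{a3, a5}: 0 true → even ✓
{a1, a3, a4}: 0 true → even ✓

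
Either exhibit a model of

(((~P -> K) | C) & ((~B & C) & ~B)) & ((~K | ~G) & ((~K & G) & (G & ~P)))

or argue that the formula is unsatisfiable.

P = False; C = True; G = True; B = False; K = False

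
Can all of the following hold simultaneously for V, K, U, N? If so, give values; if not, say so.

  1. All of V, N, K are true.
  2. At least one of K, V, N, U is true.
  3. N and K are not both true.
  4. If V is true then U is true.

Case V = True:
  (1) forces N = True.
  (1) forces K = True.
  Constraint (3) is violated (N=T, K=T) — contradiction.
Case V = False:
  Constraint (1) is violated (V=F) — contradiction.
Both cases fail — unsatisfiable.

Unsatisfiable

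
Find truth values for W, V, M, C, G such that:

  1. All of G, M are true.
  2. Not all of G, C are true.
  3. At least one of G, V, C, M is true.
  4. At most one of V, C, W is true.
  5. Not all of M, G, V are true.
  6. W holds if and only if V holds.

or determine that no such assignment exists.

W=F; V=F; M=T; C=F; G=T

  (1) {G, M}: all 2 true ✓
  (2) {G, C}: 1/2 true — not all ✓
  (3) {G, V, C, M}: 2 true — at least one ✓
  (4) {V, C, W}: 0 true — at most one ✓
  (5) {M, G, V}: 2/3 true — not all ✓
  (6) W=F, V=F — same ✓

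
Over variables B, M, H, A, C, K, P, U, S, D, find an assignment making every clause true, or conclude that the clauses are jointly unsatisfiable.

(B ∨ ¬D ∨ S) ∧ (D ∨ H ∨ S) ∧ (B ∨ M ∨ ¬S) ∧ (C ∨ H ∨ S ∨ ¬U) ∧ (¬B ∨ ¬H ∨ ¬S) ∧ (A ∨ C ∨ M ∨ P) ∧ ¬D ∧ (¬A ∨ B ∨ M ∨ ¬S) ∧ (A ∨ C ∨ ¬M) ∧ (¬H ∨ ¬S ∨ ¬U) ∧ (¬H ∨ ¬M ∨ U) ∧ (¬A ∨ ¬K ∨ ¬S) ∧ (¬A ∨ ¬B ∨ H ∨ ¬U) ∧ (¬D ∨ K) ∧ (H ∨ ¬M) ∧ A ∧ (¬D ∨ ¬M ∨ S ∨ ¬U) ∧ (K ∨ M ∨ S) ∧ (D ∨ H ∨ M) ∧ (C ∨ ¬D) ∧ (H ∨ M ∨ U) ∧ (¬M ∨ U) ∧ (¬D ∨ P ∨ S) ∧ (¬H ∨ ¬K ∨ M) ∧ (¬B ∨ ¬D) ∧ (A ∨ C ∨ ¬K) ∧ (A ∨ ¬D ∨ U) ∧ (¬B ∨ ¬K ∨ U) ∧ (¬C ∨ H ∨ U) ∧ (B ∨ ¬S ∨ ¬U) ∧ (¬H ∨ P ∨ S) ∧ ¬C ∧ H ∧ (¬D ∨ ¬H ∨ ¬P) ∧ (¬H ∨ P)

Unit clause (¬D) forces D = False.
Unit clause (A) forces A = True.
Unit clause (¬C) forces C = False.
Unit clause (H) forces H = True.
In (¬H ∨ P) only P is left, so P = True.
Set B = False.
Try M = False:
  (B ∨ M ∨ ¬S) forces S = False.
  (K ∨ M ∨ S) forces K = True.
  clause (¬H ∨ ¬K ∨ M) is falsified — backtrack.
So M = True.
  then (¬H ∨ ¬M ∨ U) forces U = True.
  then (B ∨ ¬S ∨ ¬U) forces S = False.
Set K = False.
All clauses satisfied.

B = False, M = True, H = True, A = True, C = False, K = False, P = True, U = True, S = False, D = False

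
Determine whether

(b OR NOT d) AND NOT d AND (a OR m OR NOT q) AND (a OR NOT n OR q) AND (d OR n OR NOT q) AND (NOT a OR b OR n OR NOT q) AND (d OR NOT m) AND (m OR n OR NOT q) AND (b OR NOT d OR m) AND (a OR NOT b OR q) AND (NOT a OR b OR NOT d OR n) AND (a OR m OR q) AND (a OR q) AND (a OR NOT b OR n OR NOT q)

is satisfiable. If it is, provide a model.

a: True, d: False, n: True, m: False, q: True, b: True

Unit clause (NOT d) forces d = False.
In (d OR NOT m) only NOT m is left, so m = False.
Try a = False:
  (a OR m OR NOT q) forces q = False.
  clause (a OR m OR q) is falsified — backtrack.
So a = True.
Set n = True.
Set q = True.
Set b = True.
All clauses satisfied.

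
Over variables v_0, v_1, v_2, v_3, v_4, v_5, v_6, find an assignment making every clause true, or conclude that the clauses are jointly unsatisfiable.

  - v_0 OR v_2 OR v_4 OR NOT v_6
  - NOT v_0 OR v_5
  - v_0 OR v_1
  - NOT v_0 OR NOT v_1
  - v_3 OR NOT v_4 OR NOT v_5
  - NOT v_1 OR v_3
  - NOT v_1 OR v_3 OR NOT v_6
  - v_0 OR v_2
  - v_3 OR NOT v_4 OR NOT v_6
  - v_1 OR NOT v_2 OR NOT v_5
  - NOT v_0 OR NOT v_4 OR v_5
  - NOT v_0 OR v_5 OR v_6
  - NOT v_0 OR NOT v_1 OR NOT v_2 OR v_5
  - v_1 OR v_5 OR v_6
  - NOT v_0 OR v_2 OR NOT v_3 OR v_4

Set v_0 = False.
  then (v_0 OR v_1) forces v_1 = True.
  then (NOT v_1 OR v_3) forces v_3 = True.
  then (v_0 OR v_2) forces v_2 = True.
Set v_4 = True.
Set v_5 = False.
Set v_6 = True.
All clauses satisfied.

v_0=F; v_1=T; v_2=T; v_3=T; v_4=T; v_5=F; v_6=T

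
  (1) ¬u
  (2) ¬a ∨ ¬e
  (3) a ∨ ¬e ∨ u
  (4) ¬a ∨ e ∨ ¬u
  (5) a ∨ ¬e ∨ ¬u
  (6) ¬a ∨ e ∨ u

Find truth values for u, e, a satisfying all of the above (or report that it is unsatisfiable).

u: False, e: False, a: False

Unit clause (¬u) forces u = False.
Try e = True:
  (¬a ∨ ¬e) forces a = False.
  clause (a ∨ ¬e ∨ u) is falsified — backtrack.
So e = False.
  then (¬a ∨ e ∨ u) forces a = False.
All clauses satisfied.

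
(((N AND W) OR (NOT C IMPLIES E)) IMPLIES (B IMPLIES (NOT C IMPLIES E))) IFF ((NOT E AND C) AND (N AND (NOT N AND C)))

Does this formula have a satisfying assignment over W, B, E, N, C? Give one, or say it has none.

W: True, B: True, E: False, N: True, C: False

  (((N AND W) OR (NOT C IMPLIES E)) IMPLIES (B IMPLIES (NOT C IMPLIES E))) IFF ((NOT E AND C) AND (N AND (NOT N AND C))) = True
    ((N AND W) OR (NOT C IMPLIES E)) IMPLIES (B IMPLIES (NOT C IMPLIES E)) = False
      (N AND W) OR (NOT C IMPLIES E) = True
        N AND W = True
        NOT C IMPLIES E = False
          NOT C = True
      B IMPLIES (NOT C IMPLIES E) = False
        NOT C IMPLIES E = False
          NOT C = True
    (NOT E AND C) AND (N AND (NOT N AND C)) = False
      NOT E AND C = False
        NOT E = True
      N AND (NOT N AND C) = False
        NOT N AND C = False
          NOT N = False
The formula evaluates to True.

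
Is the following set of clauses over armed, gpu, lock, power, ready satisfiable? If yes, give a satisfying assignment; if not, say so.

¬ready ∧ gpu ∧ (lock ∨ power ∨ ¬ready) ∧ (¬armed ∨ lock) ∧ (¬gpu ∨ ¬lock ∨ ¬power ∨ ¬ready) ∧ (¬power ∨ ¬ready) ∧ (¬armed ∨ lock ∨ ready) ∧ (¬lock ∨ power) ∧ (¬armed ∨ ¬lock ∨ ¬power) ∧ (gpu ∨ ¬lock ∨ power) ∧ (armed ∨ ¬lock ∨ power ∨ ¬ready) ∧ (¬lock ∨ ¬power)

Unit clause (¬ready) forces ready = False.
Unit clause (gpu) forces gpu = True.
Try armed = True:
  (¬armed ∨ lock) forces lock = True.
  (¬lock ∨ power) forces power = True.
  clause (¬armed ∨ ¬lock ∨ ¬power) is falsified — backtrack.
So armed = False.
Try lock = True:
  (¬lock ∨ power) forces power = True.
  clause (¬lock ∨ ¬power) is falsified — backtrack.
So lock = False.
Set power = False.
All clauses satisfied.

armed: False, gpu: True, lock: False, power: False, ready: False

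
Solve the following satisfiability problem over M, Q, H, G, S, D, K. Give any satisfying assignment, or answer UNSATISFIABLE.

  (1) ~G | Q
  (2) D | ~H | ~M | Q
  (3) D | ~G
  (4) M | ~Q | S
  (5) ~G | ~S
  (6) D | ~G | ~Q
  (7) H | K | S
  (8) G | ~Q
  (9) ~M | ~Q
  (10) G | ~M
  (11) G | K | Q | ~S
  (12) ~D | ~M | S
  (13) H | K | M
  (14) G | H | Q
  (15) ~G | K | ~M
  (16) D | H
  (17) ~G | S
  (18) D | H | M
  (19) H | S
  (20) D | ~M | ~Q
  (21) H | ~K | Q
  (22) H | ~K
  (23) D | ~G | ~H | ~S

Set M = False.
Set Q = False.
  then (~G | Q) forces G = False.
  then (G | H | Q) forces H = True.
Set S = False.
Set D = False.
Set K = True.
All clauses satisfied.

M = False, Q = False, H = True, G = False, S = False, D = False, K = True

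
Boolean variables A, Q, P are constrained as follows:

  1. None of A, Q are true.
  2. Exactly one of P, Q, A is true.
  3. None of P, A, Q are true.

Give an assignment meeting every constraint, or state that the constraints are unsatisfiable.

Case P = True:
  Constraint (3) is violated (P=T) — contradiction.
Case P = False:
  (1) forces A = False.
  (1) forces Q = False.
  Constraint (2) is violated (P=F, Q=F, A=F) — contradiction.
Both cases fail — unsatisfiable.

Unsatisfiable — no assignment works.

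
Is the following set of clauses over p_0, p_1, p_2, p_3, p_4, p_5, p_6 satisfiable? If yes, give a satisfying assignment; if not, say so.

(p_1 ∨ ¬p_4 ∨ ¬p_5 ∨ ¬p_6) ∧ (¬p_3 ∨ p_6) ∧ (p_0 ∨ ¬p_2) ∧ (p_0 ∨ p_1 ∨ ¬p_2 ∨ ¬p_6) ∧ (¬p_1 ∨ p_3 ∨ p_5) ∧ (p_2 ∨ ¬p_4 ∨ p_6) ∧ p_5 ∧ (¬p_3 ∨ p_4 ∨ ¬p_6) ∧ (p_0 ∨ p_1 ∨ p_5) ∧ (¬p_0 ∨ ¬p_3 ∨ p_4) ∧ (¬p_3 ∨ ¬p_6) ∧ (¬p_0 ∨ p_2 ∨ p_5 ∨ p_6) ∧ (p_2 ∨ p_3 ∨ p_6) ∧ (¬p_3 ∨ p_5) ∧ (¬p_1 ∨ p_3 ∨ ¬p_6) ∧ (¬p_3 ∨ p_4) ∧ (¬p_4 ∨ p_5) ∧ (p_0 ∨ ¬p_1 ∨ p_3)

p_0 = True, p_1 = True, p_2 = True, p_3 = False, p_4 = False, p_5 = True, p_6 = False

Unit clause (p_5) forces p_5 = True.
Set p_0 = True.
Set p_1 = True.
Set p_2 = True.
Set p_3 = False.
  then (¬p_1 ∨ p_3 ∨ ¬p_6) forces p_6 = False.
Set p_4 = False.
All clauses satisfied.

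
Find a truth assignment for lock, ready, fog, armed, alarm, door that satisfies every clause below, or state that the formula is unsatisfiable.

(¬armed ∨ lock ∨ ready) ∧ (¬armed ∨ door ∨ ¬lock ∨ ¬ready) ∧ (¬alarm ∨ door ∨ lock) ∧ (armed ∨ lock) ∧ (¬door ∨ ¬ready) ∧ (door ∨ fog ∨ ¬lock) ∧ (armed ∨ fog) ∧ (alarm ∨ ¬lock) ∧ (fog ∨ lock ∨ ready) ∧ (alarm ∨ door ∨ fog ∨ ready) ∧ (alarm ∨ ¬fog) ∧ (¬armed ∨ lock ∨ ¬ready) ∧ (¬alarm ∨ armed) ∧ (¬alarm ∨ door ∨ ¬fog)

Try lock = False:
  (armed ∨ lock) forces armed = True.
  (¬armed ∨ lock ∨ ready) forces ready = True.
  clause (¬armed ∨ lock ∨ ¬ready) is falsified — backtrack.
So lock = True.
  then (alarm ∨ ¬lock) forces alarm = True.
  then (¬alarm ∨ armed) forces armed = True.
Set ready = False.
Set fog = False.
  then (door ∨ fog ∨ ¬lock) forces door = True.
All clauses satisfied.

lock = True, ready = False, fog = False, armed = True, alarm = True, door = True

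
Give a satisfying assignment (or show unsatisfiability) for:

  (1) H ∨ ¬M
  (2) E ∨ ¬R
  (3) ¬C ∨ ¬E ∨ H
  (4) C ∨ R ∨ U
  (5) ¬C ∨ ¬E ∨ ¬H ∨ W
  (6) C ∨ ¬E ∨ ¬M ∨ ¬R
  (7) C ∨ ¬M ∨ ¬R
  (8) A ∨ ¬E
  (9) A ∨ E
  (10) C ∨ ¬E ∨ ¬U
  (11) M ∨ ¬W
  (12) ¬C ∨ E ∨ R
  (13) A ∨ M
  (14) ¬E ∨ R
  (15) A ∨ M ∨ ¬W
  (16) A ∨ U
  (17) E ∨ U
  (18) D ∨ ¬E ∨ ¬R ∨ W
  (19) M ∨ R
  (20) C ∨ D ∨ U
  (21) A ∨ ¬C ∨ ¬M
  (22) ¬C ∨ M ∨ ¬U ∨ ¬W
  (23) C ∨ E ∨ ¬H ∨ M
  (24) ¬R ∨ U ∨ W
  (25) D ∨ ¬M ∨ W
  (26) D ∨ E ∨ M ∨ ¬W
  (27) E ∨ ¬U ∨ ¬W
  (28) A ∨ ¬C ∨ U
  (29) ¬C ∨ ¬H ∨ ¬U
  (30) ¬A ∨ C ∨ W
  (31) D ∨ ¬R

Set H = True.
Set C = True.
  then (¬C ∨ ¬H ∨ ¬U) forces U = False.
  then (A ∨ U) forces A = True.
  then (E ∨ U) forces E = True.
  then (¬C ∨ ¬E ∨ ¬H ∨ W) forces W = True.
  then (M ∨ ¬W) forces M = True.
  then (¬E ∨ R) forces R = True.
  then (D ∨ ¬R) forces D = True.
All clauses satisfied.

H = True, C = True, U = False, A = True, M = True, E = True, W = True, R = True, D = True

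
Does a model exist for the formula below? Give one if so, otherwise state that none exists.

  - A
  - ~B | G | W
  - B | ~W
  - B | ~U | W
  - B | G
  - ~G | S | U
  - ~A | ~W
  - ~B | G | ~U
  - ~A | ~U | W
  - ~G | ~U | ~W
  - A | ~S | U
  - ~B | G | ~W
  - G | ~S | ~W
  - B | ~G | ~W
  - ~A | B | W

Unit clause (A) forces A = True.
In (~A | ~W) only ~W is left, so W = False.
In (~A | ~U | W) only ~U is left, so U = False.
In (~A | B | W) only B is left, so B = True.
In (~B | G | W) only G is left, so G = True.
In (~G | S | U) only S is left, so S = True.
All clauses satisfied.

G = True, W = False, U = False, S = True, B = True, A = True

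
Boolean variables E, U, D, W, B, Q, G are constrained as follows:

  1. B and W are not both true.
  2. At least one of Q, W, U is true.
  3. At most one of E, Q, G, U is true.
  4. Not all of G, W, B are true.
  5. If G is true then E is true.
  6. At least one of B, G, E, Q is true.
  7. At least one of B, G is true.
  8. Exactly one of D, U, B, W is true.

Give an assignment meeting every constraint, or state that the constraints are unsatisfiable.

E = False, U = False, D = False, W = False, B = True, Q = True, G = False

  (1) B=T, W=F — not both ✓
  (2) {Q, W, U}: 1 true — at least one ✓
  (3) {E, Q, G, U}: 1 true — at most one ✓
  (4) {G, W, B}: 1/3 true — not all ✓
  (5) G=F ⇒ E: vacuous ✓
  (6) {B, G, E, Q}: 2 true — at least one ✓
  (7) {B, G}: 1 true — at least one ✓
  (8) {D, U, B, W}: 1 true — exactly one ✓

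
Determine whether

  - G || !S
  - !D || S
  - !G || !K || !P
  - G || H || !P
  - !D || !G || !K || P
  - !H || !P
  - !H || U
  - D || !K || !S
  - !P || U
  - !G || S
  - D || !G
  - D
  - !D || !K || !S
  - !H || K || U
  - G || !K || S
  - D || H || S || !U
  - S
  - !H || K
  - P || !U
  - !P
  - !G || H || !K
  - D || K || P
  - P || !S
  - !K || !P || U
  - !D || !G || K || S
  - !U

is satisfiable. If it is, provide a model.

Case P = True:
  Clause (!P) is falsified — contradiction.
Case P = False:
  (D) forces D = True.
  (!D || S) forces S = True.
  Clause (P || !S) is falsified — contradiction.
Both cases fail, so the formula is unsatisfiable.

Unsatisfiable — no assignment works.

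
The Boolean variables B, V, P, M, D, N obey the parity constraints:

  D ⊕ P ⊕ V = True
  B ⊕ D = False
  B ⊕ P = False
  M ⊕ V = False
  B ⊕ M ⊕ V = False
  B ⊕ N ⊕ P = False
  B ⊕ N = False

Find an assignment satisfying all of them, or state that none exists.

B: False, V: True, P: False, M: True, D: False, N: False

D ⊕ P ⊕ V = F ⊕ F ⊕ T = True ✓
B ⊕ D = F ⊕ F = False ✓
B ⊕ P = F ⊕ F = False ✓
M ⊕ V = T ⊕ T = False ✓
B ⊕ M ⊕ V = F ⊕ T ⊕ T = False ✓
B ⊕ N ⊕ P = F ⊕ F ⊕ F = False ✓
B ⊕ N = F ⊕ F = False ✓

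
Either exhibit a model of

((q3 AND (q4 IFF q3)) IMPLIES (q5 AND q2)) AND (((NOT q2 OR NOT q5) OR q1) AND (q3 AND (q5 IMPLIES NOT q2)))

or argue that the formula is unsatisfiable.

q1=T, q2=T, q3=T, q4=F, q5=F

  (q3 AND (q4 IFF q3)) IMPLIES (q5 AND q2) = True
    q3 AND (q4 IFF q3) = False
      q4 IFF q3 = False
    q5 AND q2 = False
  ((NOT q2 OR NOT q5) OR q1) AND (q3 AND (q5 IMPLIES NOT q2)) = True
    (NOT q2 OR NOT q5) OR q1 = True
      NOT q2 OR NOT q5 = True
        NOT q2 = False
        NOT q5 = True
    q3 AND (q5 IMPLIES NOT q2) = True
      q5 IMPLIES NOT q2 = True
        NOT q2 = False
Both conjuncts True, so the formula holds.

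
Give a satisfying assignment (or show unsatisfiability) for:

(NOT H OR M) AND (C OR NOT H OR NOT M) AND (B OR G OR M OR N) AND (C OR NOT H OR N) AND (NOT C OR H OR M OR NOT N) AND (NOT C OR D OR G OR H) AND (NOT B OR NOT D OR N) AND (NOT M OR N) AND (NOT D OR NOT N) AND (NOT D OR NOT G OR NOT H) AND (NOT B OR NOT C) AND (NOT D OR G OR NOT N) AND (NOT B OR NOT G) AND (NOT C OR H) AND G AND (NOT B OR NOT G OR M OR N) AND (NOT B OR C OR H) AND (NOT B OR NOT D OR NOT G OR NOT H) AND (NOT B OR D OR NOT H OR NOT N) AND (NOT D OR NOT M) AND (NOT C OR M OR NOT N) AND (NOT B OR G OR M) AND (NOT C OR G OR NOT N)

Unit clause (G) forces G = True.
In (NOT B OR NOT G) only NOT B is left, so B = False.
Set D = True.
  then (NOT D OR NOT N) forces N = False.
  then (NOT D OR NOT G OR NOT H) forces H = False.
  then (NOT C OR H) forces C = False.
  then (NOT D OR NOT M) forces M = False.
All clauses satisfied.

D: True, M: False, H: False, G: True, B: False, C: False, N: False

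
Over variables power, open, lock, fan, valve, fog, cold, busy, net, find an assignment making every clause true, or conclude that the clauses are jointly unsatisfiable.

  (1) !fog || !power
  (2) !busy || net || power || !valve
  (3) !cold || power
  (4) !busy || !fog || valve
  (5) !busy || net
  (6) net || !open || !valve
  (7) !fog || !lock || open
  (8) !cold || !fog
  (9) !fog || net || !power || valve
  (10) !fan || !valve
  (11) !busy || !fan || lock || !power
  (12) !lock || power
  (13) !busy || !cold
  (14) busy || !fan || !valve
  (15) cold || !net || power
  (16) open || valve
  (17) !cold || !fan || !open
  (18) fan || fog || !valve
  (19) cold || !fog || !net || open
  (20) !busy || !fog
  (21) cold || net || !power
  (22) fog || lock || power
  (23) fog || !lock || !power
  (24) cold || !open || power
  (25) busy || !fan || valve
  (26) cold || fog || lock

Set power = True.
  then (!fog || !power) forces fog = False.
  then (fog || !lock || !power) forces lock = False.
  then (cold || fog || lock) forces cold = True.
  then (!busy || !cold) forces busy = False.
Try open = False:
  (open || valve) forces valve = True.
  (!fan || !valve) forces fan = False.
  clause (fan || fog || !valve) is falsified — backtrack.
So open = True.
  then (!cold || !fan || !open) forces fan = False.
  then (fan || fog || !valve) forces valve = False.
Set net = True.
All clauses satisfied.

power = True; open = True; lock = False; fan = False; valve = False; fog = False; cold = True; busy = False; net = True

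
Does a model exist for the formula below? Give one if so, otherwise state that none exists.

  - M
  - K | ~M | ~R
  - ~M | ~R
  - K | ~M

Unit clause (M) forces M = True.
In (~M | ~R) only ~R is left, so R = False.
In (K | ~M) only K is left, so K = True.
Check each clause:
  (M): M holds.
  (K | ~M | ~R): K holds.
  (~M | ~R): ~R holds.
  (K | ~M): K holds.
All clauses satisfied.

M: True; K: True; R: False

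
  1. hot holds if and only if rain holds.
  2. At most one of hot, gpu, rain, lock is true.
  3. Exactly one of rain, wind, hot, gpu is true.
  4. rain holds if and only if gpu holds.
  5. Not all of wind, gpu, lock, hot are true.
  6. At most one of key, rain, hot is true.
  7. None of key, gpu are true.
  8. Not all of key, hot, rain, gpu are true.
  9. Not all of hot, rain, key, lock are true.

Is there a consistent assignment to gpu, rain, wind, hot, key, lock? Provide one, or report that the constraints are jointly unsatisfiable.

gpu: False; rain: False; wind: True; hot: False; key: False; lock: False

  (1) hot=F, rain=F — same ✓
  (2) {hot, gpu, rain, lock}: 0 true — at most one ✓
  (3) {rain, wind, hot, gpu}: 1 true — exactly one ✓
  (4) rain=F, gpu=F — same ✓
  (5) {wind, gpu, lock, hot}: 1/4 true — not all ✓
  (6) {key, rain, hot}: 0 true — at most one ✓
  (7) {key, gpu}: 0 true — none ✓
  (8) {key, hot, rain, gpu}: 0/4 true — not all ✓
  (9) {hot, rain, key, lock}: 0/4 true — not all ✓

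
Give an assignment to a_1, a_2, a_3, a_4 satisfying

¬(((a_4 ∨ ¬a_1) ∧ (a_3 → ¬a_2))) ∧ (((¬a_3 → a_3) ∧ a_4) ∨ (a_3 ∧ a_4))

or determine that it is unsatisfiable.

a_1: True, a_2: True, a_3: True, a_4: True

  ¬(((a_4 ∨ ¬a_1) ∧ (a_3 → ¬a_2))) = True
    (a_4 ∨ ¬a_1) ∧ (a_3 → ¬a_2) = False
      a_4 ∨ ¬a_1 = True
        ¬a_1 = False
      a_3 → ¬a_2 = False
        ¬a_2 = False
  ((¬a_3 → a_3) ∧ a_4) ∨ (a_3 ∧ a_4) = True
    (¬a_3 → a_3) ∧ a_4 = True
      ¬a_3 → a_3 = True
        ¬a_3 = False
    a_3 ∧ a_4 = True
Both conjuncts True, so the formula holds.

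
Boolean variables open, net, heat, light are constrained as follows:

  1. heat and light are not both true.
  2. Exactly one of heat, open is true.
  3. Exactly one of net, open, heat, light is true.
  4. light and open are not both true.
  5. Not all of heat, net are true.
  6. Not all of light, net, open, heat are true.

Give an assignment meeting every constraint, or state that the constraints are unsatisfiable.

open = False, net = False, heat = True, light = False

  (1) heat=T, light=F — not both ✓
  (2) {heat, open}: 1 true — exactly one ✓
  (3) {net, open, heat, light}: 1 true — exactly one ✓
  (4) light=F, open=F — not both ✓
  (5) {heat, net}: 1/2 true — not all ✓
  (6) {light, net, open, heat}: 1/4 true — not all ✓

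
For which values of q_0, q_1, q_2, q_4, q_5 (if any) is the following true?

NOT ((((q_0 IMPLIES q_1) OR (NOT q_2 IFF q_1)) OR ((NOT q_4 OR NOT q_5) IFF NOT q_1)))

q_0 = True; q_1 = False; q_2 = False; q_4 = True; q_5 = True

  NOT ((((q_0 IMPLIES q_1) OR (NOT q_2 IFF q_1)) OR ((NOT q_4 OR NOT q_5) IFF NOT q_1))) = True
    ((q_0 IMPLIES q_1) OR (NOT q_2 IFF q_1)) OR ((NOT q_4 OR NOT q_5) IFF NOT q_1) = False
      (q_0 IMPLIES q_1) OR (NOT q_2 IFF q_1) = False
        q_0 IMPLIES q_1 = False
        NOT q_2 IFF q_1 = False
          NOT q_2 = True
      (NOT q_4 OR NOT q_5) IFF NOT q_1 = False
        NOT q_4 OR NOT q_5 = False
          NOT q_4 = False
          NOT q_5 = False
        NOT q_1 = True
The formula evaluates to True.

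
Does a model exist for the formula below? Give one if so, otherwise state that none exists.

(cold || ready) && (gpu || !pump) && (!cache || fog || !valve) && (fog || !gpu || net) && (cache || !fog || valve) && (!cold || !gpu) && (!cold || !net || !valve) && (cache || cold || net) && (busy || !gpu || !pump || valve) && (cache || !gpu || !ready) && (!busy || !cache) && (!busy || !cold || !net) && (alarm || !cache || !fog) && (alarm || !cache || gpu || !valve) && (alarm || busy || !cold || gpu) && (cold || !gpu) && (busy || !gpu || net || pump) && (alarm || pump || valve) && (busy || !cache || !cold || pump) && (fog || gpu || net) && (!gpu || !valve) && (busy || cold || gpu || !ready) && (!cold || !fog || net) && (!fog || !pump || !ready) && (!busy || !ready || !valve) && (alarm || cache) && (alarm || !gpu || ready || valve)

Try gpu = True:
  (!cold || !gpu) forces cold = False.
  clause (cold || !gpu) is falsified — backtrack.
So gpu = False.
  then (gpu || !pump) forces pump = False.
Set net = True.
Set fog = False.
Set cache = False.
  then (alarm || cache) forces alarm = True.
Try valve = True:
  (!cold || !net || !valve) forces cold = False.
  (cold || ready) forces ready = True.
  (busy || cold || gpu || !ready) forces busy = True.
  clause (!busy || !ready || !valve) is falsified — backtrack.
So valve = False.
Set ready = False.
  then (cold || ready) forces cold = True.
  then (!busy || !cold || !net) forces busy = False.
All clauses satisfied.

gpu=F; net=T; fog=F; cache=F; valve=F; pump=F; ready=F; alarm=T; cold=T; busy=F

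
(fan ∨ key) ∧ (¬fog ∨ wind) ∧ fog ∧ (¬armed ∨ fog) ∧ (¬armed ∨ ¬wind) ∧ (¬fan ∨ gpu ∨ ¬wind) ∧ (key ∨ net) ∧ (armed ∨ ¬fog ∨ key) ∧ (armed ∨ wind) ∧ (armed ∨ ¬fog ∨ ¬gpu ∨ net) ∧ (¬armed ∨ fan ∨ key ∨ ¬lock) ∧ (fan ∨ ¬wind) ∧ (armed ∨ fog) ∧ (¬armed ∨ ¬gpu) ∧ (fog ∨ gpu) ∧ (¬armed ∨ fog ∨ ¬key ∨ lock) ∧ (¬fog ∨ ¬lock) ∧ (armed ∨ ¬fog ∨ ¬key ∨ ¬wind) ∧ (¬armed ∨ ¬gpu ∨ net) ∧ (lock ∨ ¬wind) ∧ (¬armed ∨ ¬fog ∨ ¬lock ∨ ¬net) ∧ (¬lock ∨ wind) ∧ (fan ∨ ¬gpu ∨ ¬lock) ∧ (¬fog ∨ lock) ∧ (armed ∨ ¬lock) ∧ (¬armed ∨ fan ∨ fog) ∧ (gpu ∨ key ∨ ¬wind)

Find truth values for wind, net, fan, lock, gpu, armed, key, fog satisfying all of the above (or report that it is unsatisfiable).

Case lock = True:
  (fog) forces fog = True.
  Clause (¬fog ∨ ¬lock) is falsified — contradiction.
Case lock = False:
  (fog) forces fog = True.
  Clause (¬fog ∨ lock) is falsified — contradiction.
Both cases fail, so the formula is unsatisfiable.

Unsatisfiable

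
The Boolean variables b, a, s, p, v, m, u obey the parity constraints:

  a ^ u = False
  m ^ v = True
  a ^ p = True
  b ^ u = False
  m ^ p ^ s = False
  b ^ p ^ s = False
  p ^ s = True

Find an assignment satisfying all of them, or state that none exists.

b=T, a=T, s=T, p=F, v=F, m=T, u=T

a ^ u = T ^ T = False ✓
m ^ v = T ^ F = True ✓
a ^ p = T ^ F = True ✓
b ^ u = T ^ T = False ✓
m ^ p ^ s = T ^ F ^ T = False ✓
b ^ p ^ s = T ^ F ^ T = False ✓
p ^ s = F ^ T = True ✓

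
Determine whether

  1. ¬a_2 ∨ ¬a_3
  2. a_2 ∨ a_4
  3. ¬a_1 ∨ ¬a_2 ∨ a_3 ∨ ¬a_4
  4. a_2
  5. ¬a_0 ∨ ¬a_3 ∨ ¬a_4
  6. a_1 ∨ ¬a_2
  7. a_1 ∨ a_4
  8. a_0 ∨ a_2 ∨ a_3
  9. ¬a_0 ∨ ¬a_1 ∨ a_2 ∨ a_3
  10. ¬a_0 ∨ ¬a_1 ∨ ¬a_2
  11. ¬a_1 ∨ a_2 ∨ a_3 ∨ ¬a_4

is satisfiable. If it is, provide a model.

Unit clause (a_2) forces a_2 = True.
In (a_1 ∨ ¬a_2) only a_1 is left, so a_1 = True.
In (¬a_0 ∨ ¬a_1 ∨ ¬a_2) only ¬a_0 is left, so a_0 = False.
In (¬a_2 ∨ ¬a_3) only ¬a_3 is left, so a_3 = False.
In (¬a_1 ∨ ¬a_2 ∨ a_3 ∨ ¬a_4) only ¬a_4 is left, so a_4 = False.
All clauses satisfied.

a_0 = False, a_1 = True, a_2 = True, a_3 = False, a_4 = False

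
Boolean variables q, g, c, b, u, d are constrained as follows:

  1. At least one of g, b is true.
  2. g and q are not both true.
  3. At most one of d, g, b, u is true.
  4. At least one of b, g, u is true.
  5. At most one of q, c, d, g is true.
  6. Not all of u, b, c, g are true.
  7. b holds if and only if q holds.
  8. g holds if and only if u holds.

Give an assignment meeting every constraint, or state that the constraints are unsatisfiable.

q = True; g = False; c = False; b = True; u = False; d = False

  (1) {g, b}: 1 true — at least one ✓
  (2) g=F, q=T — not both ✓
  (3) {d, g, b, u}: 1 true — at most one ✓
  (4) {b, g, u}: 1 true — at least one ✓
  (5) {q, c, d, g}: 1 true — at most one ✓
  (6) {u, b, c, g}: 1/4 true — not all ✓
  (7) b=T, q=T — same ✓
  (8) g=F, u=F — same ✓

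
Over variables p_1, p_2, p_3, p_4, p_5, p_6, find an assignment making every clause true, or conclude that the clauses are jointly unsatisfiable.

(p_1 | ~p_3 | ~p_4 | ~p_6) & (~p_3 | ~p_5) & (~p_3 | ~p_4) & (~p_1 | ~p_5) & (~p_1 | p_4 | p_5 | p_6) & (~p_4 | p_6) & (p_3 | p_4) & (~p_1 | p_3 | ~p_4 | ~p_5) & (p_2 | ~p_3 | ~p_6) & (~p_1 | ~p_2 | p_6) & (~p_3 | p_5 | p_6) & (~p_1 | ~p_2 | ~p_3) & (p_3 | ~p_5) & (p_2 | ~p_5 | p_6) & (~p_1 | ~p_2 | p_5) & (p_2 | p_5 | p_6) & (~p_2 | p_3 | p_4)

p_1 = False; p_2 = True; p_3 = False; p_4 = True; p_5 = False; p_6 = True

Set p_1 = False.
Set p_2 = True.
Set p_3 = False.
  then (p_3 | p_4) forces p_4 = True.
  then (p_3 | ~p_5) forces p_5 = False.
  then (~p_4 | p_6) forces p_6 = True.
All clauses satisfied.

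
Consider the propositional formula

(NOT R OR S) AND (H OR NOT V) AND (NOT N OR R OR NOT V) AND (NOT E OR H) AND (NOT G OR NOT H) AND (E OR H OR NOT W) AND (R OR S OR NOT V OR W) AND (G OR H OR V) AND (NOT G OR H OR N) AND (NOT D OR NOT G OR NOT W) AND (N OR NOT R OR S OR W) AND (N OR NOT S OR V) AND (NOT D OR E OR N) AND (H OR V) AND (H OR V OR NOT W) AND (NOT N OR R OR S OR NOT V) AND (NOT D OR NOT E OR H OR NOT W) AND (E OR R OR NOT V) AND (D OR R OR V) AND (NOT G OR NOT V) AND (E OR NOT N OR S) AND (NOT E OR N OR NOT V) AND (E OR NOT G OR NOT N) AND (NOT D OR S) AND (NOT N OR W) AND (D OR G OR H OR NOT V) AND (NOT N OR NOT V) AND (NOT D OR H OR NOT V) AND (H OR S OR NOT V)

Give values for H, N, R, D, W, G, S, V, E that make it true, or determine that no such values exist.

H = True, N = False, R = True, D = False, W = False, G = False, S = True, V = True, E = False

Set H = True.
  then (NOT G OR NOT H) forces G = False.
Set N = False.
Set R = True.
  then (NOT R OR S) forces S = True.
  then (N OR NOT S OR V) forces V = True.
  then (NOT E OR N OR NOT V) forces E = False.
  then (NOT D OR E OR N) forces D = False.
Set W = False.
All clauses satisfied.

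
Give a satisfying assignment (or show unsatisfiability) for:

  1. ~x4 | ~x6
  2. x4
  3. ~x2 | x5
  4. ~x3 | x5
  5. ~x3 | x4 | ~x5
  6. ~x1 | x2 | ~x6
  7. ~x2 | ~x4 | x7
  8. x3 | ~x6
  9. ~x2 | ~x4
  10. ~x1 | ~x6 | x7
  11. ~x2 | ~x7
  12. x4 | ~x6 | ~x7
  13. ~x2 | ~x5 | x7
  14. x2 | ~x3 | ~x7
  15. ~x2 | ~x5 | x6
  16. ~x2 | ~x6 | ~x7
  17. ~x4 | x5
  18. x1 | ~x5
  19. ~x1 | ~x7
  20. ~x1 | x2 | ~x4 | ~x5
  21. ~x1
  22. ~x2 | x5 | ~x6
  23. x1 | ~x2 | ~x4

Case x1 = True:
  Clause (~x1) is falsified — contradiction.
Case x1 = False:
  (x4) forces x4 = True.
  (~x4 | ~x6) forces x6 = False.
  (~x2 | ~x4) forces x2 = False.
  (~x4 | x5) forces x5 = True.
  Clause (x1 | ~x5) is falsified — contradiction.
Both cases fail, so the formula is unsatisfiable.

UNSATISFIABLE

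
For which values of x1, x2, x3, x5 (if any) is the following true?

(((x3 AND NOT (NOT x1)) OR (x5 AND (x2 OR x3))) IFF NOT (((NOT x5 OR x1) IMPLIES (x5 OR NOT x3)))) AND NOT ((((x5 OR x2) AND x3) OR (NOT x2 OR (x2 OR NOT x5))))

The formula is unsatisfiable.

The conjunct NOT ((((x5 OR x2) AND x3) OR (NOT x2 OR (x2 OR NOT x5)))) is unsatisfiable on its own:
  x2=F, x3=F, x5=F: evaluates to False.
  x2=F, x3=F, x5=T: evaluates to False.
  x2=F, x3=T, x5=F: evaluates to False.
  x2=F, x3=T, x5=T: evaluates to False.
  x2=T, x3=F, x5=F: evaluates to False.
  x2=T, x3=F, x5=T: evaluates to False.
  x2=T, x3=T, x5=F: evaluates to False.
  x2=T, x3=T, x5=T: evaluates to False.
So the whole conjunction is unsatisfiable.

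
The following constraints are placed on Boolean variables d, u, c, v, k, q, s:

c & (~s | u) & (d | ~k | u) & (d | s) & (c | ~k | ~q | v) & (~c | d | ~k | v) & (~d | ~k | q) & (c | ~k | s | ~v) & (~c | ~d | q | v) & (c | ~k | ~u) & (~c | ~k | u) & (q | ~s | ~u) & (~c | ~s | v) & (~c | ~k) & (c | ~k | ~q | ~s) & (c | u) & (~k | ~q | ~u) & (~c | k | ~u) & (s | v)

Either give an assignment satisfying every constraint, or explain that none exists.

d = True, u = False, c = True, v = True, k = False, q = False, s = False

Unit clause (c) forces c = True.
In (~c | ~k) only ~k is left, so k = False.
In (~c | k | ~u) only ~u is left, so u = False.
In (~s | u) only ~s is left, so s = False.
In (d | s) only d is left, so d = True.
In (s | v) only v is left, so v = True.
Set q = False.
All clauses satisfied.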